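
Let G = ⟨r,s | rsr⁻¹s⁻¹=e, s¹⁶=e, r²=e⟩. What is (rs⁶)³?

Compute successive powers of (rs⁶), reducing at each step:
  (rs⁶)²: (rs⁶) · r = s⁶;   (s⁶) · s⁶ = s¹²
  (rs⁶)³: (s¹²) · r = rs¹²;   (rs¹²) · s⁶ = rs²

Answer: rs²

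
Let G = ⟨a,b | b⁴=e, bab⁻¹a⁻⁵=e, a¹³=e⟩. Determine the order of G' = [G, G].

G' = [G, G] is generated by all commutators. The generator-pair commutators are: [a, b] = a⁹.
The subgroup they normally generate is {e, a, a², a³, a⁴, a⁵, a⁶, a⁷, a⁸, a⁹, a¹⁰, a¹¹, a¹²}, of order 13.
Check: |G/G'| = 52/13 = 4 is the order of the abelianisation.

Answer: 13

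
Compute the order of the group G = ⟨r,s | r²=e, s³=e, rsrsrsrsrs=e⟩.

Enumerate words in the generators, reducing via the relations: the distinct elements are
  {e, r, s, rs, sr, s², rsr, rs², srs, s²r, rsrs, rs²r, srsr, srs², s²rs, rsrsr, rsrs², rs²rs, srs²r, s²rsr, s²rs², rsrs²r, rs²rsr, rs²rs², srsrs², srs²rs, s²rsrs, s²rs²r, rsrs²rs, rs²rsrs, rs²rs²r, srsrs²r, srs²rsr, srs²rs², s²rsrs², s²rs²rs, rsrs²rsr, rsrs²rs², rs²rsrs², srsrs²rs, srs²rsrs, s²rsrs²r, s²rs²rsr, rsrs²rsrs, rs²rsrs²r, srsrs²rs², srs²rsrs², s²rsrs²rs, s²rs²rsrs, rsrs²rsrs², rs²rsrs²rs, srs²rsrs²r, s²rsrs²rsr, s²rsrs²rs², s²rs²rsrs², rsrs²rsrs²r, rs²rsrs²rsr, rs²rsrs²rs², srs²rsrs²rs, rsrs²rsrs²rs}.
No further products give new elements, so |G| = 60.

Answer: 60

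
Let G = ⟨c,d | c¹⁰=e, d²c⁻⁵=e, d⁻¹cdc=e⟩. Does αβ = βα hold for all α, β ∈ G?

c·d = cd but d·c = c⁴d⁻¹, so c·d ≠ d·c and G is not abelian.

Answer: No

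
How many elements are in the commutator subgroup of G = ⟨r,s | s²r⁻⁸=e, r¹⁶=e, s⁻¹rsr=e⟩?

G' = [G, G] is generated by all commutators. The generator-pair commutators are: [r, s] = r².
The subgroup they normally generate is {e, r², r⁴, r⁶, r⁸, r¹⁰, r¹², r¹⁴}, of order 8.
Check: |G/G'| = 32/8 = 4 is the order of the abelianisation.

Answer: 8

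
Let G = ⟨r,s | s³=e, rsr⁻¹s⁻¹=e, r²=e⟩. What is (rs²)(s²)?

Compute (rs²) · (s²) by multiplying left to right and reducing via the relations at each step:
  (rs²) · s² = rs

Answer: rs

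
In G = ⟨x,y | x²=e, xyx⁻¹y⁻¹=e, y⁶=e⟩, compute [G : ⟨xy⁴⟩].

First find ord(xy⁴) by computing successive powers:
  (xy⁴)¹ = xy⁴, (xy⁴)² = y², (xy⁴)³ = x, (xy⁴)⁴ = y⁴, (xy⁴)⁵ = xy², (xy⁴)⁶ = e.
So |⟨xy⁴⟩| = ord(xy⁴) = 6. With |G| = 12, by Lagrange [G : ⟨xy⁴⟩] = 12/6 = 2.

Answer: 2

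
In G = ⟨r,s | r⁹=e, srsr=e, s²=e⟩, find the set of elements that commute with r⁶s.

⟨r⁶s⟩ ⊆ C_G(r⁶s) since powers of r⁶s commute with r⁶s; so |C_G(r⁶s)| ≥ |⟨r⁶s⟩| = 2.
By orbit–stabilizer, |C_G(r⁶s)| = |G| / |conj. class of r⁶s| = 18 / 9 = 2.
The 2 elements commuting with r⁶s are {e, r⁶s}.

Answer: {e, r⁶s}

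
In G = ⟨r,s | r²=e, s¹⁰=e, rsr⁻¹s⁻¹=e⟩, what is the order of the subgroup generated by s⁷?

|⟨s⁷⟩| equals the order of s⁷. Compute successive powers until reaching e:
  (s⁷)¹ = s⁷, (s⁷)² = s⁴, (s⁷)³ = s, (s⁷)⁴ = s⁸, (s⁷)⁵ = s⁵, (s⁷)⁶ = s², (s⁷)⁷ = s⁹, (s⁷)⁸ = s⁶, (s⁷)⁹ = s³, (s⁷)¹⁰ = e.
The smallest positive k with (s⁷)ᵏ = e is 10, so |⟨s⁷⟩| = 10.

Answer: 10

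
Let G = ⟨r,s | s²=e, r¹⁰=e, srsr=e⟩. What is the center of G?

An element z ∈ Z(G) iff z commutes with every generator.
For example r⁵ is central: (r⁵)·r = r⁶ = r·(r⁵); (r⁵)·s = r⁵s = s·(r⁵).
Whereas r ∉ Z(G) since r·s = rs ≠ r⁹s = s·r.
Checking each of the 20 elements this way gives Z(G) = {e, r⁵}, of order 2.

Answer: {e, r⁵}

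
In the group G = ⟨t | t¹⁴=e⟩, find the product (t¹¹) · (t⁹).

Compute (t¹¹) · (t⁹) by multiplying left to right and reducing via the relations at each step:
  (t¹¹) · t⁹ = t⁶

Answer: t⁶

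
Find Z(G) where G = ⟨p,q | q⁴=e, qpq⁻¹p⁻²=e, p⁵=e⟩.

An element z ∈ Z(G) iff z commutes with every generator.
For example e is central: e·p = p = p·e; e·q = q = q·e.
Whereas p ∉ Z(G) since p·q = pq ≠ p²q = q·p.
Checking each of the 20 elements this way gives Z(G) = {e}, of order 1.

Answer: {e}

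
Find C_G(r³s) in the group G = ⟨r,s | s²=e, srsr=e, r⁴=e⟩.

⟨r³s⟩ ⊆ C_G(r³s) since powers of r³s commute with r³s; so |C_G(r³s)| ≥ |⟨r³s⟩| = 2.
By orbit–stabilizer, |C_G(r³s)| = |G| / |conj. class of r³s| = 8 / 2 = 4.
The 4 elements commuting with r³s are {e, r², r³s, rs}.

Answer: {e, r², r³s, rs}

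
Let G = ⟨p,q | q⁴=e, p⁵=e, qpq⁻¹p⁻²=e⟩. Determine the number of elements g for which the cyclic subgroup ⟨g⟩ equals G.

⟨g⟩ = G would require ord(g) = |G| = 20, but the maximum element order in G is 5 < 20. So G is not cyclic and no single element generates it: the count is 0.

Answer: 0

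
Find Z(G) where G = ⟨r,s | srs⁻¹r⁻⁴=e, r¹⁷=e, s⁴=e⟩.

An element z ∈ Z(G) iff z commutes with every generator.
For example e is central: e·r = r = r·e; e·s = s = s·e.
Whereas r ∉ Z(G) since r·s = rs ≠ r⁴s = s·r.
Checking each of the 68 elements this way gives Z(G) = {e}, of order 1.

Answer: {e}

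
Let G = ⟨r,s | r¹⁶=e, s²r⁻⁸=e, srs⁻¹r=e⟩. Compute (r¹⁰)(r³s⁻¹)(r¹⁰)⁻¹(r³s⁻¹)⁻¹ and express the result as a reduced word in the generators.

[(r¹⁰), (r³s⁻¹)] = (r¹⁰)·(r³s⁻¹)·(r¹⁰)⁻¹·(r³s⁻¹)⁻¹.
  (r¹⁰) · (r³s⁻¹) = r⁵s
  (r⁵s) · (r⁶) = r⁷s⁻¹
  (r⁷s⁻¹) · (r³s) = r⁴

Answer: r⁴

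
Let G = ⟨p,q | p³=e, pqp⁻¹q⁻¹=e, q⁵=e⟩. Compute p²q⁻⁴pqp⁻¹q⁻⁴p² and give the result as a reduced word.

Multiply left to right, reducing at each step:
  (p²) · q⁻⁴ = p²q
  (p²q) · p = q
  q · q = q²
  (q²) · p⁻¹ = p²q²
  (p²q²) · q⁻⁴ = p²q³
  (p²q³) · p² = pq³

Answer: pq³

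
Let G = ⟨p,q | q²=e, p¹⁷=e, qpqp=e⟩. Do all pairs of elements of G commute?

p·q = pq but q·p = p¹⁶q, so p·q ≠ q·p and G is not abelian.

Answer: No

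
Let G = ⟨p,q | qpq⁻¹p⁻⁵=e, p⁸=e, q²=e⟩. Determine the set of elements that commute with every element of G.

An element z ∈ Z(G) iff z commutes with every generator.
For example p² is central: (p²)·p = p³ = p·(p²); (p²)·q = p²q = q·(p²).
Whereas p ∉ Z(G) since p·q = pq ≠ p⁵q = q·p.
Checking each of the 16 elements this way gives Z(G) = {e, p², p⁴, p⁶}, of order 4.

Answer: {e, p², p⁴, p⁶}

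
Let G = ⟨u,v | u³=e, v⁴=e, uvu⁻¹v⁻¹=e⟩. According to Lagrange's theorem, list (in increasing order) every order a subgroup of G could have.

|G| = 12 = 2² · 3. By Lagrange's theorem the order of any subgroup divides 12; the divisors of 12 are 1, 2, 3, 4, 6, 12.

Answer: 1, 2, 3, 4, 6, 12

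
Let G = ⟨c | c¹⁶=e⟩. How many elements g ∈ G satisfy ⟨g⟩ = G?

G is cyclic of order 16. An element generates G iff its order is 16, and a cyclic group of order 16 has exactly φ(16) = 8 such elements.

Answer: 8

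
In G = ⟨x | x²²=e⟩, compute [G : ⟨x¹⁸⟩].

First find ord(x¹⁸) by computing successive powers:
  (x¹⁸)¹ = x¹⁸, (x¹⁸)² = x¹⁴, (x¹⁸)³ = x¹⁰, (x¹⁸)⁴ = x⁶, (x¹⁸)⁵ = x², (x¹⁸)⁶ = x²⁰, (x¹⁸)⁷ = x¹⁶, (x¹⁸)⁸ = x¹², (x¹⁸)⁹ = x⁸, (x¹⁸)¹⁰ = x⁴, (x¹⁸)¹¹ = e.
So |⟨x¹⁸⟩| = ord(x¹⁸) = 11. With |G| = 22, by Lagrange [G : ⟨x¹⁸⟩] = 22/11 = 2.

Answer: 2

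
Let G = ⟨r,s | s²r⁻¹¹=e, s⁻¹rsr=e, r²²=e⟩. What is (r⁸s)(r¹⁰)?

Compute (r⁸s) · (r¹⁰) by multiplying left to right and reducing via the relations at each step:
  (r⁸s) · r¹⁰ = r⁹s⁻¹

Answer: r⁹s⁻¹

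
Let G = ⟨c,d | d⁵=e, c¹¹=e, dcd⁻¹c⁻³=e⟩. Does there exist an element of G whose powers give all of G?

Every cyclic group is abelian. But c·d = cd while d·c = c³d, so c·d ≠ d·c and G is not abelian. Hence G is not cyclic.

Answer: No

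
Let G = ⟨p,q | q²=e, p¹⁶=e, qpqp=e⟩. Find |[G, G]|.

G' = [G, G] is generated by all commutators. The generator-pair commutators are: [p, q] = p².
The subgroup they normally generate is {e, p², p⁴, p⁶, p⁸, p¹⁰, p¹², p¹⁴}, of order 8.
Check: |G/G'| = 32/8 = 4 is the order of the abelianisation.

Answer: 8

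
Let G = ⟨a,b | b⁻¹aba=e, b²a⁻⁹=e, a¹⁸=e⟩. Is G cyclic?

Every cyclic group is abelian. But a·b = ab while b·a = a⁸b⁻¹, so a·b ≠ b·a and G is not abelian. Hence G is not cyclic.

Answer: No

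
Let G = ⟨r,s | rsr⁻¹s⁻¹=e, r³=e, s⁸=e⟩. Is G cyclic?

|G| = 24. The element rs has order 24 (its powers give 24 distinct elements), so ⟨rs⟩ = G and G is cyclic.

Answer: Yes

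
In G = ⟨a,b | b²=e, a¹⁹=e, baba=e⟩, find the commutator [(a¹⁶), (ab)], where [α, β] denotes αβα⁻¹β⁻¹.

[(a¹⁶), (ab)] = (a¹⁶)·(ab)·(a¹⁶)⁻¹·(ab)⁻¹.
  (a¹⁶) · (ab) = a¹⁷b
  (a¹⁷b) · (a³) = a¹⁴b
  (a¹⁴b) · (ab) = a¹³

Answer: a¹³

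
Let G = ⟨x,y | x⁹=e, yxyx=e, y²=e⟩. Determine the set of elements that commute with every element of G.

An element z ∈ Z(G) iff z commutes with every generator.
For example e is central: e·x = x = x·e; e·y = y = y·e.
Whereas x ∉ Z(G) since x·y = xy ≠ x⁸y = y·x.
Checking each of the 18 elements this way gives Z(G) = {e}, of order 1.

Answer: {e}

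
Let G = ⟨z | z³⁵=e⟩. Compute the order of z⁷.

Compute successive powers until reaching e:
  (z⁷)¹ = z⁷, (z⁷)² = z¹⁴, (z⁷)³ = z²¹, (z⁷)⁴ = z²⁸, (z⁷)⁵ = e.
The smallest positive k with (z⁷)ᵏ = e is 5.

Answer: 5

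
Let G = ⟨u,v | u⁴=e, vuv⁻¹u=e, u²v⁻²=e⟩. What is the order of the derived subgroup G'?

G' = [G, G] is generated by all commutators. The generator-pair commutators are: [u, v] = u².
The subgroup they normally generate is {e, u²}, of order 2.
Check: |G/G'| = 8/2 = 4 is the order of the abelianisation.

Answer: 2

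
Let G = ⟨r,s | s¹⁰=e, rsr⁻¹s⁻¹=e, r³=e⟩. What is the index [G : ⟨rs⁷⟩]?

First find ord(rs⁷) by computing successive powers:
  (rs⁷)¹ = rs⁷, (rs⁷)² = r²s⁴, (rs⁷)³ = s, (rs⁷)⁴ = rs⁸, (rs⁷)⁵ = r²s⁵, (rs⁷)⁶ = s², (rs⁷)⁷ = rs⁹, (rs⁷)⁸ = r²s⁶, (rs⁷)⁹ = s³, (rs⁷)¹⁰ = r, (rs⁷)¹¹ = r²s⁷, (rs⁷)¹² = s⁴, (rs⁷)¹³ = rs, (rs⁷)¹⁴ = r²s⁸, (rs⁷)¹⁵ = s⁵, (rs⁷)¹⁶ = rs², (rs⁷)¹⁷ = r²s⁹, (rs⁷)¹⁸ = s⁶, (rs⁷)¹⁹ = rs³, (rs⁷)²⁰ = r², (rs⁷)²¹ = s⁷, (rs⁷)²² = rs⁴, (rs⁷)²³ = r²s, (rs⁷)²⁴ = s⁸, (rs⁷)²⁵ = rs⁵, (rs⁷)²⁶ = r²s², (rs⁷)²⁷ = s⁹, (rs⁷)²⁸ = rs⁶, (rs⁷)²⁹ = r²s³, (rs⁷)³⁰ = e.
So |⟨rs⁷⟩| = ord(rs⁷) = 30. With |G| = 30, by Lagrange [G : ⟨rs⁷⟩] = 30/30 = 1.

Answer: 1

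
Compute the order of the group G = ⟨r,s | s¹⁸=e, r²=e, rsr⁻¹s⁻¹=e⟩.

Enumerate words in the generators, reducing via the relations: the distinct elements are
  {e, r, s, rs, s², s³, s⁴, s⁵, s⁶, s⁷, s⁸, s⁹, rs², rs³, rs⁴, rs⁵, rs⁶, rs⁷, rs⁸, rs⁹, s¹², s¹³, s¹¹, s¹⁰, s¹⁴, s¹⁵, s¹⁶, s¹⁷, rs¹², rs¹³, rs¹¹, rs¹⁰, rs¹⁴, rs¹⁵, rs¹⁶, rs¹⁷}.
No further products give new elements, so |G| = 36.

Answer: 36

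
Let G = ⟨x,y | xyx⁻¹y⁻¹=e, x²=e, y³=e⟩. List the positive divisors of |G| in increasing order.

|G| = 6 = 2 · 3. By Lagrange's theorem the order of any subgroup divides 6; the divisors of 6 are 1, 2, 3, 6.

Answer: 1, 2, 3, 6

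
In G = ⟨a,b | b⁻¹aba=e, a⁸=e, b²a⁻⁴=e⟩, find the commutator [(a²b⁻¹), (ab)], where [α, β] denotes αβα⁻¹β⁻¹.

[(a²b⁻¹), (ab)] = (a²b⁻¹)·(ab)·(a²b⁻¹)⁻¹·(ab)⁻¹.
  (a²b⁻¹) · (ab) = a
  a · (a²b) = a³b
  (a³b) · (ab⁻¹) = a²

Answer: a²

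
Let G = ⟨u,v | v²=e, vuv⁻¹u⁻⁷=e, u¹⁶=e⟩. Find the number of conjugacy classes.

The conjugacy classes (representative and size) are:
  [e] (size 1), [u] (size 2), [u¹⁴] (size 2), [u³] (size 2), [u⁴] (size 2), [u¹⁰] (size 2), [u⁸] (size 1), [u⁹] (size 2), [u¹¹] (size 2), [u¹⁰v] (size 8), [uv] (size 8).
Class equation: 1 + 2 + 2 + 2 + 2 + 2 + 1 + 2 + 2 + 8 + 8 = 32 = |G|. So G has 11 conjugacy classes.

Answer: 11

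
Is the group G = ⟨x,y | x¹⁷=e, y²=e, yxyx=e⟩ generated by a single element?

Every cyclic group is abelian. But x·y = xy while y·x = x¹⁶y, so x·y ≠ y·x and G is not abelian. Hence G is not cyclic.

Answer: No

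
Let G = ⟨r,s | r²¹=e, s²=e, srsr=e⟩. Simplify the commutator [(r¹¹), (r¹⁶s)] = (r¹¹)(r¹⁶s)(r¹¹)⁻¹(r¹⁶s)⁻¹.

[(r¹¹), (r¹⁶s)] = (r¹¹)·(r¹⁶s)·(r¹¹)⁻¹·(r¹⁶s)⁻¹.
  (r¹¹) · (r¹⁶s) = r⁶s
  (r⁶s) · (r¹⁰) = r¹⁷s
  (r¹⁷s) · (r¹⁶s) = r

Answer: r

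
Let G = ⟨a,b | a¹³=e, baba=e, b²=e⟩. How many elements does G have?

Enumerate words in the generators, reducing via the relations: the distinct elements are
  {a, b, e, ab, a², a³, a⁴, a⁵, a⁶, a⁷, a⁸, a⁹, a²b, a³b, a¹², a¹¹, a¹⁰, a⁴b, a⁵b, a⁶b, a⁷b, a⁸b, a⁹b, a¹²b, a¹¹b, a¹⁰b}.
No further products give new elements, so |G| = 26.

Answer: 26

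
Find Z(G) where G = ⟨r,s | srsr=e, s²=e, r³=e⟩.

An element z ∈ Z(G) iff z commutes with every generator.
For example e is central: e·r = r = r·e; e·s = s = s·e.
Whereas r ∉ Z(G) since r·s = rs ≠ r²s = s·r.
Checking each of the 6 elements this way gives Z(G) = {e}, of order 1.

Answer: {e}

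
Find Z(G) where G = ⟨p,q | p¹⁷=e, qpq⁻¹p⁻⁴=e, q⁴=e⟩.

An element z ∈ Z(G) iff z commutes with every generator.
For example e is central: e·p = p = p·e; e·q = q = q·e.
Whereas p ∉ Z(G) since p·q = pq ≠ p⁴q = q·p.
Checking each of the 68 elements this way gives Z(G) = {e}, of order 1.

Answer: {e}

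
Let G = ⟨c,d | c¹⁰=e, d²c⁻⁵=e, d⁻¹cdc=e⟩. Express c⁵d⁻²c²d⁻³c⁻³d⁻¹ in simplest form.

Multiply left to right, reducing at each step:
  (c⁵) · d⁻² = e
  e · c² = c²
  (c²) · d⁻³ = c²d
  (c²d) · c⁻³ = d⁻¹
  (d⁻¹) · d⁻¹ = c⁵

Answer: c⁵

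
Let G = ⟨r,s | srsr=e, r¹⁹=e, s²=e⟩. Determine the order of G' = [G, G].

G' = [G, G] is generated by all commutators. The generator-pair commutators are: [r, s] = r².
The subgroup they normally generate is {e, r, r², r³, r⁴, r⁵, r⁶, r⁷, r⁸, r⁹, r¹⁰, r¹¹, r¹², r¹³, r¹⁴, r¹⁵, r¹⁶, r¹⁷, r¹⁸}, of order 19.
Check: |G/G'| = 38/19 = 2 is the order of the abelianisation.

Answer: 19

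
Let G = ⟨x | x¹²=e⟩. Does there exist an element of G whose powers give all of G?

|G| = 12. The element x has order 12 (its powers give 12 distinct elements), so ⟨x⟩ = G and G is cyclic.

Answer: Yes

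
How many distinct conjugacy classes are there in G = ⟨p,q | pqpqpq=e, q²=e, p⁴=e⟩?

The conjugacy classes (representative and size) are:
  [e] (size 1), [p³] (size 6), [p²qp²q] (size 3), [pqp³] (size 6), [qp³] (size 8).
Class equation: 1 + 6 + 3 + 6 + 8 = 24 = |G|. So G has 5 conjugacy classes.

Answer: 5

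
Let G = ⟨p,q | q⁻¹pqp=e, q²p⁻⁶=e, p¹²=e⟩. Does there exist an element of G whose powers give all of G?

Every cyclic group is abelian. But p·q = pq while q·p = p⁵q⁻¹, so p·q ≠ q·p and G is not abelian. Hence G is not cyclic.

Answer: No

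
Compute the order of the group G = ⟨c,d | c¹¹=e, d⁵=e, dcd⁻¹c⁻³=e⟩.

Enumerate words in the generators, reducing via the relations: the distinct elements are
  {c, d, e, cd, c², c³, c⁴, c⁵, c⁶, c⁷, c⁸, c⁹, d², d³, d⁴, cd², cd³, cd⁴, c²d, c³d, c¹⁰, c⁴d, c⁵d, c⁶d, c⁷d, c⁸d, c⁹d, c²d², c²d³, c²d⁴, c³d², c³d³, c³d⁴, c¹⁰d, c⁴d², c⁴d³, c⁴d⁴, c⁵d², c⁵d³, c⁵d⁴, c⁶d², c⁶d³, c⁶d⁴, c⁷d², c⁷d³, c⁷d⁴, c⁸d², c⁸d³, c⁸d⁴, c⁹d², c⁹d³, c⁹d⁴, c¹⁰d², c¹⁰d³, c¹⁰d⁴}.
No further products give new elements, so |G| = 55.

Answer: 55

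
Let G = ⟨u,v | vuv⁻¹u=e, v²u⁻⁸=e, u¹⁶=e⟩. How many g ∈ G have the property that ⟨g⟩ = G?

⟨g⟩ = G would require ord(g) = |G| = 32, but the maximum element order in G is 16 < 32. So G is not cyclic and no single element generates it: the count is 0.

Answer: 0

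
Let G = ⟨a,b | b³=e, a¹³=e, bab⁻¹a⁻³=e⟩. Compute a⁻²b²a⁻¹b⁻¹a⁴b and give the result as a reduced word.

Multiply left to right, reducing at each step:
  (a¹¹) · b² = a¹¹b²
  (a¹¹b²) · a⁻¹ = a²b²
  (a²b²) · b⁻¹ = a²b
  (a²b) · a⁴ = ab
  (ab) · b = ab²

Answer: ab²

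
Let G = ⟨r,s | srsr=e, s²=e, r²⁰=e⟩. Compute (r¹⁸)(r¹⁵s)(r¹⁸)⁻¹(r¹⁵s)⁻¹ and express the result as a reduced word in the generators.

[(r¹⁸), (r¹⁵s)] = (r¹⁸)·(r¹⁵s)·(r¹⁸)⁻¹·(r¹⁵s)⁻¹.
  (r¹⁸) · (r¹⁵s) = r¹³s
  (r¹³s) · (r²) = r¹¹s
  (r¹¹s) · (r¹⁵s) = r¹⁶

Answer: r¹⁶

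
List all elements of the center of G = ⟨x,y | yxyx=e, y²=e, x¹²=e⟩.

An element z ∈ Z(G) iff z commutes with every generator.
For example x⁶ is central: (x⁶)·x = x⁷ = x·(x⁶); (x⁶)·y = x⁶y = y·(x⁶).
Whereas x ∉ Z(G) since x·y = xy ≠ x¹¹y = y·x.
Checking each of the 24 elements this way gives Z(G) = {e, x⁶}, of order 2.

Answer: {e, x⁶}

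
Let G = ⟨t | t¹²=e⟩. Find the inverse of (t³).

The order of (t³) is 4 (smallest k with (t³)ᵏ = e), so (t³)⁻¹ = (t³)³ = t⁹.
Check: (t³) · (t⁹) → (t³) · t⁹ = e, giving e as required.

Answer: t⁹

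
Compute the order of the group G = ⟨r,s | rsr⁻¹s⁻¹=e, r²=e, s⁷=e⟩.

Enumerate words in the generators, reducing via the relations: the distinct elements are
  {e, r, s, rs, s², s³, s⁴, s⁵, s⁶, rs², rs³, rs⁴, rs⁵, rs⁶}.
No further products give new elements, so |G| = 14.

Answer: 14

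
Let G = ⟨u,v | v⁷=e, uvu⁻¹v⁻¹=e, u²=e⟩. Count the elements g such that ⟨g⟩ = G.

G is cyclic of order 14. An element generates G iff its order is 14, and a cyclic group of order 14 has exactly φ(14) = 6 such elements.

Answer: 6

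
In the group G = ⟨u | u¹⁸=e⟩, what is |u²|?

Compute successive powers until reaching e:
  (u²)¹ = u², (u²)² = u⁴, (u²)³ = u⁶, (u²)⁴ = u⁸, (u²)⁵ = u¹⁰, (u²)⁶ = u¹², (u²)⁷ = u¹⁴, (u²)⁸ = u¹⁶, (u²)⁹ = e.
The smallest positive k with (u²)ᵏ = e is 9.

Answer: 9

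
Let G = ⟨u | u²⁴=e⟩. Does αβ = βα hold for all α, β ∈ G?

G has a single generator, so G is cyclic and hence abelian.

Answer: Yes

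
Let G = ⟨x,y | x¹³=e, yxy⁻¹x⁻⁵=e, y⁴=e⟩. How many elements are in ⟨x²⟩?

|⟨x²⟩| equals the order of x². Compute successive powers until reaching e:
  (x²)¹ = x², (x²)² = x⁴, (x²)³ = x⁶, (x²)⁴ = x⁸, (x²)⁵ = x¹⁰, (x²)⁶ = x¹², (x²)⁷ = x, (x²)⁸ = x³, (x²)⁹ = x⁵, (x²)¹⁰ = x⁷, (x²)¹¹ = x⁹, (x²)¹² = x¹¹, (x²)¹³ = e.
The smallest positive k with (x²)ᵏ = e is 13, so |⟨x²⟩| = 13.

Answer: 13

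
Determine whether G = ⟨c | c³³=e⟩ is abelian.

G has a single generator, so G is cyclic and hence abelian.

Answer: Yes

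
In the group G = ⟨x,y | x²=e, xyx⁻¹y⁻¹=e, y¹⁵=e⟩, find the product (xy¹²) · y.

Compute (xy¹²) · y by multiplying left to right and reducing via the relations at each step:
  (xy¹²) · y = xy¹³

Answer: xy¹³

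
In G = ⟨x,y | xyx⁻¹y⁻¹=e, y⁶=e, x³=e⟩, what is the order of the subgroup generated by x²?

|⟨x²⟩| equals the order of x². Compute successive powers until reaching e:
  (x²)¹ = x², (x²)² = x, (x²)³ = e.
The smallest positive k with (x²)ᵏ = e is 3, so |⟨x²⟩| = 3.

Answer: 3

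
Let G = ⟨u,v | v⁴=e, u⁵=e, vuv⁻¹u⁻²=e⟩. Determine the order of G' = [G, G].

G' = [G, G] is generated by all commutators. The generator-pair commutators are: [u, v] = u⁴.
The subgroup they normally generate is {e, u, u², u³, u⁴}, of order 5.
Check: |G/G'| = 20/5 = 4 is the order of the abelianisation.

Answer: 5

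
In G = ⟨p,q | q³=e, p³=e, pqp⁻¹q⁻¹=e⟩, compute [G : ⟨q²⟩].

First find ord(q²) by computing successive powers:
  (q²)¹ = q², (q²)² = q, (q²)³ = e.
So |⟨q²⟩| = ord(q²) = 3. With |G| = 9, by Lagrange [G : ⟨q²⟩] = 9/3 = 3.

Answer: 3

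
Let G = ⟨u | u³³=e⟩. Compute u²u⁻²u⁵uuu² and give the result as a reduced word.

Multiply left to right, reducing at each step:
  (u²) · u⁻² = e
  e · u⁵ = u⁵
  (u⁵) · u = u⁶
  (u⁶) · u = u⁷
  (u⁷) · u² = u⁹

Answer: u⁹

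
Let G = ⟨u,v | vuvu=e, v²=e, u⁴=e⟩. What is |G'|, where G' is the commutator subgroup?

G' = [G, G] is generated by all commutators. The generator-pair commutators are: [u, v] = u².
The subgroup they normally generate is {e, u²}, of order 2.
Check: |G/G'| = 8/2 = 4 is the order of the abelianisation.

Answer: 2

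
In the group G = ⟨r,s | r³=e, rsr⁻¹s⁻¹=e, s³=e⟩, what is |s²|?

Compute successive powers until reaching e:
  (s²)¹ = s², (s²)² = s, (s²)³ = e.
The smallest positive k with (s²)ᵏ = e is 3.

Answer: 3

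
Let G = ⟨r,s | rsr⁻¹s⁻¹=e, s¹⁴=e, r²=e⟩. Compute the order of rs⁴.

Compute successive powers until reaching e:
  (rs⁴)¹ = rs⁴, (rs⁴)² = s⁸, (rs⁴)³ = rs¹², (rs⁴)⁴ = s², (rs⁴)⁵ = rs⁶, (rs⁴)⁶ = s¹⁰, (rs⁴)⁷ = r, (rs⁴)⁸ = s⁴, (rs⁴)⁹ = rs⁸, (rs⁴)¹⁰ = s¹², (rs⁴)¹¹ = rs², (rs⁴)¹² = s⁶, (rs⁴)¹³ = rs¹⁰, (rs⁴)¹⁴ = e.
The smallest positive k with (rs⁴)ᵏ = e is 14.

Answer: 14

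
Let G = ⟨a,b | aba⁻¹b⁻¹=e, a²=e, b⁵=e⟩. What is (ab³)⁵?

Compute successive powers of (ab³), reducing at each step:
  (ab³)²: (ab³) · a = b³;   (b³) · b³ = b
  (ab³)³: b · a = ab;   (ab) · b³ = ab⁴
  (ab³)⁴: (ab⁴) · a = b⁴;   (b⁴) · b³ = b²
  (ab³)⁵: (b²) · a = ab²;   (ab²) · b³ = a

Answer: a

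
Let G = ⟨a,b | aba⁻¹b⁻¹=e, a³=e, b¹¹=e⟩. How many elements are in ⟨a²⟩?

|⟨a²⟩| equals the order of a². Compute successive powers until reaching e:
  (a²)¹ = a², (a²)² = a, (a²)³ = e.
The smallest positive k with (a²)ᵏ = e is 3, so |⟨a²⟩| = 3.

Answer: 3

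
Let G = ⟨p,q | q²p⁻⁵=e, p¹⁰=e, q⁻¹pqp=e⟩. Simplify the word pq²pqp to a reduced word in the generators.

Multiply left to right, reducing at each step:
  p · q² = p⁶
  (p⁶) · p = p⁷
  (p⁷) · q = p²q⁻¹
  (p²q⁻¹) · p = pq⁻¹

Answer: pq⁻¹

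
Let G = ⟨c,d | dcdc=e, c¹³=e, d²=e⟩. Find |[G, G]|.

G' = [G, G] is generated by all commutators. The generator-pair commutators are: [c, d] = c².
The subgroup they normally generate is {e, c, c², c³, c⁴, c⁵, c⁶, c⁷, c⁸, c⁹, c¹⁰, c¹¹, c¹²}, of order 13.
Check: |G/G'| = 26/13 = 2 is the order of the abelianisation.

Answer: 13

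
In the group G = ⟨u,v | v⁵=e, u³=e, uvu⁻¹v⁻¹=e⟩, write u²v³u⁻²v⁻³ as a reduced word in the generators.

Multiply left to right, reducing at each step:
  (u²) · v³ = u²v³
  (u²v³) · u⁻² = v³
  (v³) · v⁻³ = e

Answer: e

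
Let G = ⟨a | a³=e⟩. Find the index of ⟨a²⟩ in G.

First find ord(a²) by computing successive powers:
  (a²)¹ = a², (a²)² = a, (a²)³ = e.
So |⟨a²⟩| = ord(a²) = 3. With |G| = 3, by Lagrange [G : ⟨a²⟩] = 3/3 = 1.

Answer: 1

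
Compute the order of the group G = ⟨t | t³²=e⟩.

G is generated by a single element, so G is cyclic. The relator gives t³² = e and no smaller power is forced to be e, so the 32 powers {e, t, t², t³, t⁴, t⁵, t⁶, t⁷, t⁸, t⁹, t²², t²³, t²¹, t²⁰, t²⁴, t²⁵, t²⁶, t²⁷, t²⁸, t²⁹, t³¹, t³⁰, t¹², t¹³, t¹¹, t¹⁰, t¹⁴, t¹⁵, t¹⁶, t¹⁷, t¹⁸, t¹⁹} are distinct. Hence |G| = 32.

Answer: 32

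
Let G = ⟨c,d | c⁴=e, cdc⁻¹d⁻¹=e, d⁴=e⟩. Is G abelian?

Each pair of generators commutes: c·d = cd = d·c. Since the generators pairwise commute, every element of G commutes with every other, so G is abelian.

Answer: Yes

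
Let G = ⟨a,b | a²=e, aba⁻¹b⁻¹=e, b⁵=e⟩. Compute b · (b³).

Compute b · (b³) by multiplying left to right and reducing via the relations at each step:
  b · b³ = b⁴

Answer: b⁴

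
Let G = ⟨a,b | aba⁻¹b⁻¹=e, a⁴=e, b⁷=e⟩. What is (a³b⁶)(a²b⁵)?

Compute (a³b⁶) · (a²b⁵) by multiplying left to right and reducing via the relations at each step:
  (a³b⁶) · a² = ab⁶
  (ab⁶) · b⁵ = ab⁴

Answer: ab⁴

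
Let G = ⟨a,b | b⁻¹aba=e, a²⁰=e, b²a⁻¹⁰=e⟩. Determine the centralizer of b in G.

⟨b⟩ ⊆ C_G(b) since powers of b commute with b; so |C_G(b)| ≥ |⟨b⟩| = 4.
By orbit–stabilizer, |C_G(b)| = |G| / |conj. class of b| = 40 / 10 = 4.
The 4 elements commuting with b are {e, a¹⁰, b, b⁻¹}.

Answer: {e, a¹⁰, b, b⁻¹}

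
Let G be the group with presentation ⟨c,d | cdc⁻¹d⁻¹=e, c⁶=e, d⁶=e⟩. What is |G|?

Enumerate words in the generators, reducing via the relations: the distinct elements are
  {c, d, e, cd, c², c³, c⁴, c⁵, d², d³, d⁴, d⁵, cd², cd³, cd⁴, cd⁵, c²d, c³d, c⁴d, c⁵d, c²d², c²d³, c²d⁴, c²d⁵, c³d², c³d³, c³d⁴, c³d⁵, c⁴d², c⁴d³, c⁴d⁴, c⁴d⁵, c⁵d², c⁵d³, c⁵d⁴, c⁵d⁵}.
No further products give new elements, so |G| = 36.

Answer: 36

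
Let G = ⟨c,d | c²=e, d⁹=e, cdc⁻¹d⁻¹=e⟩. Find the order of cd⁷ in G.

Compute successive powers until reaching e:
  (cd⁷)¹ = cd⁷, (cd⁷)² = d⁵, (cd⁷)³ = cd³, (cd⁷)⁴ = d, (cd⁷)⁵ = cd⁸, (cd⁷)⁶ = d⁶, (cd⁷)⁷ = cd⁴, (cd⁷)⁸ = d², (cd⁷)⁹ = c, (cd⁷)¹⁰ = d⁷, (cd⁷)¹¹ = cd⁵, (cd⁷)¹² = d³, (cd⁷)¹³ = cd, (cd⁷)¹⁴ = d⁸, (cd⁷)¹⁵ = cd⁶, (cd⁷)¹⁶ = d⁴, (cd⁷)¹⁷ = cd², (cd⁷)¹⁸ = e.
The smallest positive k with (cd⁷)ᵏ = e is 18.

Answer: 18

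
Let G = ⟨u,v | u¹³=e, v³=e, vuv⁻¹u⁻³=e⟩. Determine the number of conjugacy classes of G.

The conjugacy classes (representative and size) are:
  [e] (size 1), [u] (size 3), [u⁵] (size 3), [u¹⁰] (size 3), [u⁸] (size 3), [u¹⁰v] (size 13), [u⁷v²] (size 13).
Class equation: 1 + 3 + 3 + 3 + 3 + 13 + 13 = 39 = |G|. So G has 7 conjugacy classes.

Answer: 7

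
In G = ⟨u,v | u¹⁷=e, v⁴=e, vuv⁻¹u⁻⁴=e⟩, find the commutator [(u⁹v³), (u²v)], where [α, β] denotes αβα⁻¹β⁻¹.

[(u⁹v³), (u²v)] = (u⁹v³)·(u²v)·(u⁹v³)⁻¹·(u²v)⁻¹.
  (u⁹v³) · (u²v) = u
  u · (u¹⁵v) = u¹⁶v
  (u¹⁶v) · (u⁸v³) = u¹⁴

Answer: u¹⁴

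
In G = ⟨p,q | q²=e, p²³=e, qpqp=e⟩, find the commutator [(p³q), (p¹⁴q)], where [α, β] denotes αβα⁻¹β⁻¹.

[(p³q), (p¹⁴q)] = (p³q)·(p¹⁴q)·(p³q)⁻¹·(p¹⁴q)⁻¹.
  (p³q) · (p¹⁴q) = p¹²
  (p¹²) · (p³q) = p¹⁵q
  (p¹⁵q) · (p¹⁴q) = p

Answer: p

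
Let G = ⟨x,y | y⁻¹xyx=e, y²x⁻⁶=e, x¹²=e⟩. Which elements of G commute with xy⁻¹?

⟨xy⁻¹⟩ ⊆ C_G(xy⁻¹) since powers of xy⁻¹ commute with xy⁻¹; so |C_G(xy⁻¹)| ≥ |⟨xy⁻¹⟩| = 4.
By orbit–stabilizer, |C_G(xy⁻¹)| = |G| / |conj. class of xy⁻¹| = 24 / 6 = 4.
The 4 elements commuting with xy⁻¹ are {e, x⁶, xy, xy⁻¹}.

Answer: {e, x⁶, xy, xy⁻¹}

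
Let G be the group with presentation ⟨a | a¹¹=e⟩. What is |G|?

G is generated by a single element, so G is cyclic. The relator gives a¹¹ = e and no smaller power is forced to be e, so the 11 powers {a, e, a², a³, a⁴, a⁵, a⁶, a⁷, a⁸, a⁹, a¹⁰} are distinct. Hence |G| = 11.

Answer: 11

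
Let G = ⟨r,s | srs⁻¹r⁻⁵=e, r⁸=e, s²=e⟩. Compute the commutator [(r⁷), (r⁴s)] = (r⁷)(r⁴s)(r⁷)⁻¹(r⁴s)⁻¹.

[(r⁷), (r⁴s)] = (r⁷)·(r⁴s)·(r⁷)⁻¹·(r⁴s)⁻¹.
  (r⁷) · (r⁴s) = r³s
  (r³s) · r = s
  s · (r⁴s) = r⁴

Answer: r⁴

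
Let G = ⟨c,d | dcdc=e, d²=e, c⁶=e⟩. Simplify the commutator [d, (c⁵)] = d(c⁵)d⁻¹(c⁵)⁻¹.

[d, (c⁵)] = d·(c⁵)·d⁻¹·(c⁵)⁻¹.
  d · (c⁵) = cd
  (cd) · d = c
  c · c = c²

Answer: c²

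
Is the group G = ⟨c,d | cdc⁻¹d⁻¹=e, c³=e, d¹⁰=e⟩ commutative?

Each pair of generators commutes: c·d = cd = d·c. Since the generators pairwise commute, every element of G commutes with every other, so G is abelian.

Answer: Yes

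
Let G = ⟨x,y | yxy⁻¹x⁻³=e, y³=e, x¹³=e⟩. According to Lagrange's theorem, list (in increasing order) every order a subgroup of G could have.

|G| = 39 = 3 · 13. By Lagrange's theorem the order of any subgroup divides 39; the divisors of 39 are 1, 3, 13, 39.

Answer: 1, 3, 13, 39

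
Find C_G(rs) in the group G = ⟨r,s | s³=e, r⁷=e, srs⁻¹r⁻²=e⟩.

⟨rs⟩ ⊆ C_G(rs) since powers of rs commute with rs; so |C_G(rs)| ≥ |⟨rs⟩| = 3.
By orbit–stabilizer, |C_G(rs)| = |G| / |conj. class of rs| = 21 / 7 = 3.
The 3 elements commuting with rs are {e, rs, r³s²}.

Answer: {e, rs, r³s²}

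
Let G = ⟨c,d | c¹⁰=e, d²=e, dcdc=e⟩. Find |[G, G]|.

G' = [G, G] is generated by all commutators. The generator-pair commutators are: [c, d] = c².
The subgroup they normally generate is {e, c², c⁴, c⁶, c⁸}, of order 5.
Check: |G/G'| = 20/5 = 4 is the order of the abelianisation.

Answer: 5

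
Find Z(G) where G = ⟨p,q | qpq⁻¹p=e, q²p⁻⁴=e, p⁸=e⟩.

An element z ∈ Z(G) iff z commutes with every generator.
For example p⁴ is central: (p⁴)·p = p⁵ = p·(p⁴); (p⁴)·q = q⁻¹ = q·(p⁴).
Whereas p ∉ Z(G) since p·q = pq ≠ p³q⁻¹ = q·p.
Checking each of the 16 elements this way gives Z(G) = {e, p⁴}, of order 2.

Answer: {e, p⁴}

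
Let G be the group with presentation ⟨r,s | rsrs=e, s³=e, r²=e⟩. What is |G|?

Enumerate words in the generators, reducing via the relations: the distinct elements are
  {e, r, s, rs, s², rs²}.
No further products give new elements, so |G| = 6.

Answer: 6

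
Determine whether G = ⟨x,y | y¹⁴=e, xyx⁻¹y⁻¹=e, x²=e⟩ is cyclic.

|G| = 28, but the maximum element order in G is 14 < 28. No single element generates all of G, so G is not cyclic.

Answer: No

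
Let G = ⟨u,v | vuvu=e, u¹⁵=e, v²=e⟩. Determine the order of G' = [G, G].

G' = [G, G] is generated by all commutators. The generator-pair commutators are: [u, v] = u².
The subgroup they normally generate is {e, u, u², u³, u⁴, u⁵, u⁶, u⁷, u⁸, u⁹, u¹⁰, u¹¹, u¹², u¹³, u¹⁴}, of order 15.
Check: |G/G'| = 30/15 = 2 is the order of the abelianisation.

Answer: 15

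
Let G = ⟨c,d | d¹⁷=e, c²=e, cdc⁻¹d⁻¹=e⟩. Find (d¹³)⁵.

Compute successive powers of (d¹³), reducing at each step:
  (d¹³)²: (d¹³) · d¹³ = d⁹
  (d¹³)³: (d⁹) · d¹³ = d⁵
  (d¹³)⁴: (d⁵) · d¹³ = d
  (d¹³)⁵: d · d¹³ = d¹⁴

Answer: d¹⁴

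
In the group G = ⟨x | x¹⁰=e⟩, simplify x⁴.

Compute successive powers of x, reducing at each step:
  x²: x · x = x²
  x³: (x²) · x = x³
  x⁴: (x³) · x = x⁴

Answer: x⁴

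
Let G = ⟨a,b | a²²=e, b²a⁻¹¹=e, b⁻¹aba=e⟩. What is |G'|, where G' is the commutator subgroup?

G' = [G, G] is generated by all commutators. The generator-pair commutators are: [a, b] = a².
The subgroup they normally generate is {e, a², a⁴, a⁶, a⁸, a¹⁰, a¹², a¹⁴, a¹⁶, a¹⁸, a²⁰}, of order 11.
Check: |G/G'| = 44/11 = 4 is the order of the abelianisation.

Answer: 11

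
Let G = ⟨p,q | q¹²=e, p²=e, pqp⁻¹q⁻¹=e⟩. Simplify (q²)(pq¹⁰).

Compute (q²) · (pq¹⁰) by multiplying left to right and reducing via the relations at each step:
  (q²) · p = pq²
  (pq²) · q¹⁰ = p

Answer: p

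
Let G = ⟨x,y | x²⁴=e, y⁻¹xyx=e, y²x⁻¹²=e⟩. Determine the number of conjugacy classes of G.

The conjugacy classes (representative and size) are:
  [e] (size 1), [x] (size 2), [x²] (size 2), [x³] (size 2), [x⁴] (size 2), [x⁵] (size 2), [x¹⁸] (size 2), [x⁷] (size 2), [x¹⁶] (size 2), [x¹⁵] (size 2), [x¹⁴] (size 2), [x¹³] (size 2), [x¹²] (size 1), [x⁶y] (size 12), [x⁵y⁻¹] (size 12).
Class equation: 1 + 2 + 2 + 2 + 2 + 2 + 2 + 2 + 2 + 2 + 2 + 2 + 1 + 12 + 12 = 48 = |G|. So G has 15 conjugacy classes.

Answer: 15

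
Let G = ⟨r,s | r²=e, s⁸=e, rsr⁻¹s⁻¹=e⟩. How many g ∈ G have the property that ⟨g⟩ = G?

⟨g⟩ = G would require ord(g) = |G| = 16, but the maximum element order in G is 8 < 16. So G is not cyclic and no single element generates it: the count is 0.

Answer: 0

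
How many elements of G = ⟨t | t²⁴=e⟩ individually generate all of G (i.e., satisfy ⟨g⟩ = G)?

G is cyclic of order 24. An element generates G iff its order is 24, and a cyclic group of order 24 has exactly φ(24) = 8 such elements.

Answer: 8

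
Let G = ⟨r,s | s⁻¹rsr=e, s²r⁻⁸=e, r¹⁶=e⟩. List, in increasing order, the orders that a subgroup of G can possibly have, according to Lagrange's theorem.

|G| = 32 = 2⁵. By Lagrange's theorem the order of any subgroup divides 32; the divisors of 32 are 1, 2, 4, 8, 16, 32.

Answer: 1, 2, 4, 8, 16, 32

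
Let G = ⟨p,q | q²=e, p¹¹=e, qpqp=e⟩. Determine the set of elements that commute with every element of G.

An element z ∈ Z(G) iff z commutes with every generator.
For example e is central: e·p = p = p·e; e·q = q = q·e.
Whereas p ∉ Z(G) since p·q = pq ≠ p¹⁰q = q·p.
Checking each of the 22 elements this way gives Z(G) = {e}, of order 1.

Answer: {e}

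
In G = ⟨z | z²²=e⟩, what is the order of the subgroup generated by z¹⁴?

|⟨z¹⁴⟩| equals the order of z¹⁴. Compute successive powers until reaching e:
  (z¹⁴)¹ = z¹⁴, (z¹⁴)² = z⁶, (z¹⁴)³ = z²⁰, (z¹⁴)⁴ = z¹², (z¹⁴)⁵ = z⁴, (z¹⁴)⁶ = z¹⁸, (z¹⁴)⁷ = z¹⁰, (z¹⁴)⁸ = z², (z¹⁴)⁹ = z¹⁶, (z¹⁴)¹⁰ = z⁸, (z¹⁴)¹¹ = e.
The smallest positive k with (z¹⁴)ᵏ = e is 11, so |⟨z¹⁴⟩| = 11.

Answer: 11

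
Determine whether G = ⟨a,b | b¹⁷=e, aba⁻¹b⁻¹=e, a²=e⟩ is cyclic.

|G| = 34. The element ab has order 34 (its powers give 34 distinct elements), so ⟨ab⟩ = G and G is cyclic.

Answer: Yes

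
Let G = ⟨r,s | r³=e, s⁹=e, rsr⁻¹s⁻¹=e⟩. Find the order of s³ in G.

Compute successive powers until reaching e:
  (s³)¹ = s³, (s³)² = s⁶, (s³)³ = e.
The smallest positive k with (s³)ᵏ = e is 3.

Answer: 3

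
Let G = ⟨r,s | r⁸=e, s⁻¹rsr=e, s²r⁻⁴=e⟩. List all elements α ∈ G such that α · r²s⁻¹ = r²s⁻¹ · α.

⟨r²s⁻¹⟩ ⊆ C_G(r²s⁻¹) since powers of r²s⁻¹ commute with r²s⁻¹; so |C_G(r²s⁻¹)| ≥ |⟨r²s⁻¹⟩| = 4.
By orbit–stabilizer, |C_G(r²s⁻¹)| = |G| / |conj. class of r²s⁻¹| = 16 / 4 = 4.
The 4 elements commuting with r²s⁻¹ are {e, r⁴, r²s, r²s⁻¹}.

Answer: {e, r⁴, r²s, r²s⁻¹}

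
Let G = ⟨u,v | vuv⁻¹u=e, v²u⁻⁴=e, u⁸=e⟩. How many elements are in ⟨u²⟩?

|⟨u²⟩| equals the order of u². Compute successive powers until reaching e:
  (u²)¹ = u², (u²)² = u⁴, (u²)³ = u⁶, (u²)⁴ = e.
The smallest positive k with (u²)ᵏ = e is 4, so |⟨u²⟩| = 4.

Answer: 4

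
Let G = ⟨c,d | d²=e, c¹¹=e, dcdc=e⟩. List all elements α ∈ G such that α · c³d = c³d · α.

⟨c³d⟩ ⊆ C_G(c³d) since powers of c³d commute with c³d; so |C_G(c³d)| ≥ |⟨c³d⟩| = 2.
By orbit–stabilizer, |C_G(c³d)| = |G| / |conj. class of c³d| = 22 / 11 = 2.
The 2 elements commuting with c³d are {e, c³d}.

Answer: {e, c³d}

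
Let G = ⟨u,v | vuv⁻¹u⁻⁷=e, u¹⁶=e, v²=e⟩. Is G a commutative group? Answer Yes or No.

u·v = uv but v·u = u⁷v, so u·v ≠ v·u and G is not abelian.

Answer: No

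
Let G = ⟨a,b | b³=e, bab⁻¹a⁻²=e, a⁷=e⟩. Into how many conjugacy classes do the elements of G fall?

The conjugacy classes (representative and size) are:
  [e] (size 1), [a²] (size 3), [a⁵] (size 3), [b] (size 7), [b²] (size 7).
Class equation: 1 + 3 + 3 + 7 + 7 = 21 = |G|. So G has 5 conjugacy classes.

Answer: 5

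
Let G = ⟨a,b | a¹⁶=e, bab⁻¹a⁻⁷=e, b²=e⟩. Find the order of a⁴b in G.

Compute successive powers until reaching e:
  (a⁴b)¹ = a⁴b, (a⁴b)² = e.
The smallest positive k with (a⁴b)ᵏ = e is 2.

Answer: 2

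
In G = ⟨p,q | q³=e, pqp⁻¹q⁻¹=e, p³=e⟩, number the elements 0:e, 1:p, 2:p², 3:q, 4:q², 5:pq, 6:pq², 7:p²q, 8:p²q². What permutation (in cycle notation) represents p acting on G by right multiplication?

(0 1 2)(3 5 7)(4 6 8)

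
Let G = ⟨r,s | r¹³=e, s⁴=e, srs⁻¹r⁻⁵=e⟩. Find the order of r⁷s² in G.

Compute successive powers until reaching e:
  (r⁷s²)¹ = r⁷s², (r⁷s²)² = e.
The smallest positive k with (r⁷s²)ᵏ = e is 2.

Answer: 2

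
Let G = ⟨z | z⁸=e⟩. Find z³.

Compute successive powers of z, reducing at each step:
  z²: z · z = z²
  z³: (z²) · z = z³

Answer: z³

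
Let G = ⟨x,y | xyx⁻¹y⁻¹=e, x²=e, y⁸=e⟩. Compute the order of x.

Compute successive powers until reaching e:
  x¹ = x, x² = e.
The smallest positive k with xᵏ = e is 2.

Answer: 2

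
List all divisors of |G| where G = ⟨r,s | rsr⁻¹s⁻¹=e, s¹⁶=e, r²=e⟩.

|G| = 32 = 2⁵. By Lagrange's theorem the order of any subgroup divides 32; the divisors of 32 are 1, 2, 4, 8, 16, 32.

Answer: 1, 2, 4, 8, 16, 32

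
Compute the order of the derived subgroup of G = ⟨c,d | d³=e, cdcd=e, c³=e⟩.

G' = [G, G] is generated by all commutators. The generator-pair commutators are: [c, d] = cd²c.
The subgroup they normally generate is {e, cd, c²d², cd²c}, of order 4.
Check: |G/G'| = 12/4 = 3 is the order of the abelianisation.

Answer: 4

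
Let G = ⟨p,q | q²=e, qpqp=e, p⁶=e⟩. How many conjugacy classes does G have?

The conjugacy classes (representative and size) are:
  [e] (size 1), [p⁵] (size 2), [p⁴] (size 2), [p³] (size 1), [q] (size 3), [p³q] (size 3).
Class equation: 1 + 2 + 2 + 1 + 3 + 3 = 12 = |G|. So G has 6 conjugacy classes.

Answer: 6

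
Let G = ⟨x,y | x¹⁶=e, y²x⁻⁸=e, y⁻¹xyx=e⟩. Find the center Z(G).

An element z ∈ Z(G) iff z commutes with every generator.
For example x⁸ is central: (x⁸)·x = x⁹ = x·(x⁸); (x⁸)·y = y⁻¹ = y·(x⁸).
Whereas x ∉ Z(G) since x·y = xy ≠ x⁷y⁻¹ = y·x.
Checking each of the 32 elements this way gives Z(G) = {e, x⁸}, of order 2.

Answer: {e, x⁸}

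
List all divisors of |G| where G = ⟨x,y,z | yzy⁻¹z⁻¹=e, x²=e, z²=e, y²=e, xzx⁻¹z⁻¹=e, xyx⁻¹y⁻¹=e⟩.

|G| = 8 = 2³. By Lagrange's theorem the order of any subgroup divides 8; the divisors of 8 are 1, 2, 4, 8.

Answer: 1, 2, 4, 8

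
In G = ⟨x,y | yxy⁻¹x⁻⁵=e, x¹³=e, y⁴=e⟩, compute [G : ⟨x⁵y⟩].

First find ord(x⁵y) by computing successive powers:
  (x⁵y)¹ = x⁵y, (x⁵y)² = x⁴y², (x⁵y)³ = x¹²y³, (x⁵y)⁴ = e.
So |⟨x⁵y⟩| = ord(x⁵y) = 4. With |G| = 52, by Lagrange [G : ⟨x⁵y⟩] = 52/4 = 13.

Answer: 13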